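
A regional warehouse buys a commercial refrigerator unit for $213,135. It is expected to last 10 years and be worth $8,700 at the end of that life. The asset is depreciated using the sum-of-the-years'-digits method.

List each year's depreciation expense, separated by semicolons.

$37,170; $33,453; $29,736; $26,019; $22,302; $18,585; $14,868; $11,151; $7,434; $3,717

Depreciable base = $213,135 − $8,700 = $204,435.
Sum of the years' digits = 10+9+8+7+6+5+4+3+2+1 = 55.
Year 1: $204,435 × 10/55 = $37,170. Book value $175,965.
Year 2: $204,435 × 9/55 = $33,453. Book value $142,512.
Year 3: $204,435 × 8/55 = $29,736. Book value $112,776.
Year 4: $204,435 × 7/55 = $26,019. Book value $86,757.
Year 5: $204,435 × 6/55 = $22,302. Book value $64,455.
Year 6: $204,435 × 5/55 = $18,585. Book value $45,870.
Year 7: $204,435 × 4/55 = $14,868. Book value $31,002.
Year 8: $204,435 × 3/55 = $11,151. Book value $19,851.
Year 9: $204,435 × 2/55 = $7,434. Book value $12,417.
Year 10: $204,435 × 1/55 = $3,717. Book value $8,700.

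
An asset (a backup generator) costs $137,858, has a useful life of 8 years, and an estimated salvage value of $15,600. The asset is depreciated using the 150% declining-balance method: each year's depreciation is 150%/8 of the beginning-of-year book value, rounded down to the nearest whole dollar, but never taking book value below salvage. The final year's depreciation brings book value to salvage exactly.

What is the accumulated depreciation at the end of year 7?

Depreciable base = $137,858 − $15,600 = $122,258.
Year 1: ⌊$137,858 × 150%/8⌋ = $25,848. Book value $112,010.
Year 2: ⌊$112,010 × 150%/8⌋ = $21,001. Book value $91,009.
Year 3: ⌊$91,009 × 150%/8⌋ = $17,064. Book value $73,945.
Year 4: ⌊$73,945 × 150%/8⌋ = $13,864. Book value $60,081.
Year 5: ⌊$60,081 × 150%/8⌋ = $11,265. Book value $48,816.
Year 6: ⌊$48,816 × 150%/8⌋ = $9,153. Book value $39,663.
Year 7: ⌊$39,663 × 150%/8⌋ = $7,436. Book value $32,227.
Accumulated through year 7 = $137,858 − $32,227 = $105,631.

$105,631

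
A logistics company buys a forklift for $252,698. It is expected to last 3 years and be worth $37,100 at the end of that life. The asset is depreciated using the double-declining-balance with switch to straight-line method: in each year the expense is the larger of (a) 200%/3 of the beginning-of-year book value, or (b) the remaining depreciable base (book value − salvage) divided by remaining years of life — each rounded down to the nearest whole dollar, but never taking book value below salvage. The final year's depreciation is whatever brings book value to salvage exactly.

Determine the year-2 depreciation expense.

$47,133

Depreciable base = $252,698 − $37,100 = $215,598.
Year 1: DB = ⌊$252,698 × 200%/3⌋ = $168,465; SL = ⌊$215,598/3⌋ = $71,866 → take DB $168,465. Book value $84,233.
Year 2: DB = ⌊$84,233 × 200%/3⌋ = $56,155; SL = ⌊$47,133/2⌋ = $23,566 → take DB $56,155, capped at $47,133. Book value $37,100.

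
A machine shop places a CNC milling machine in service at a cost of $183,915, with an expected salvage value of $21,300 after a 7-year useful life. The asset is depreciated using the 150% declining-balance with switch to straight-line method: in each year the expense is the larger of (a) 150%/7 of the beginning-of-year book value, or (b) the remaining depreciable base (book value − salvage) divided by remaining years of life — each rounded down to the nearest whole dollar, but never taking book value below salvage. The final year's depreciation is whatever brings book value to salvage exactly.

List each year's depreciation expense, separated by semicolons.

Depreciable base = $183,915 − $21,300 = $162,615.
Year 1: DB = ⌊$183,915 × 150%/7⌋ = $39,410; SL = ⌊$162,615/7⌋ = $23,230 → take DB $39,410. Book value $144,505.
Year 2: DB = ⌊$144,505 × 150%/7⌋ = $30,965; SL = ⌊$123,205/6⌋ = $20,534 → take DB $30,965. Book value $113,540.
Year 3: DB = ⌊$113,540 × 150%/7⌋ = $24,330; SL = ⌊$92,240/5⌋ = $18,448 → take DB $24,330. Book value $89,210.
Year 4: DB = ⌊$89,210 × 150%/7⌋ = $19,116; SL = ⌊$67,910/4⌋ = $16,977 → take DB $19,116. Book value $70,094.
Year 5: DB = ⌊$70,094 × 150%/7⌋ = $15,020; SL = ⌊$48,794/3⌋ = $16,264 → take SL $16,264. Book value $53,830.
Year 6: DB = ⌊$53,830 × 150%/7⌋ = $11,535; SL = ⌊$32,530/2⌋ = $16,265 → take SL $16,265. Book value $37,565.
Year 7 (final): $37,565 − $21,300 = $16,265. Book value $21,300.

$39,410; $30,965; $24,330; $19,116; $16,264; $16,265; $16,265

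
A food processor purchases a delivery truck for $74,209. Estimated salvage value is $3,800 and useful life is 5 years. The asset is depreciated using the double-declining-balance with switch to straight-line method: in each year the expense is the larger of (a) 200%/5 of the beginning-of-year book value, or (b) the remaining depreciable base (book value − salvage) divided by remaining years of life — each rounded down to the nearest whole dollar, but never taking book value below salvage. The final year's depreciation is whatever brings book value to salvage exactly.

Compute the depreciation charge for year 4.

$6,412

Depreciable base = $74,209 − $3,800 = $70,409.
Year 1: DB = ⌊$74,209 × 200%/5⌋ = $29,683; SL = ⌊$70,409/5⌋ = $14,081 → take DB $29,683. Book value $44,526.
Year 2: DB = ⌊$44,526 × 200%/5⌋ = $17,810; SL = ⌊$40,726/4⌋ = $10,181 → take DB $17,810. Book value $26,716.
Year 3: DB = ⌊$26,716 × 200%/5⌋ = $10,686; SL = ⌊$22,916/3⌋ = $7,638 → take DB $10,686. Book value $16,030.
Year 4: DB = ⌊$16,030 × 200%/5⌋ = $6,412; SL = ⌊$12,230/2⌋ = $6,115 → take DB $6,412. Book value $9,618.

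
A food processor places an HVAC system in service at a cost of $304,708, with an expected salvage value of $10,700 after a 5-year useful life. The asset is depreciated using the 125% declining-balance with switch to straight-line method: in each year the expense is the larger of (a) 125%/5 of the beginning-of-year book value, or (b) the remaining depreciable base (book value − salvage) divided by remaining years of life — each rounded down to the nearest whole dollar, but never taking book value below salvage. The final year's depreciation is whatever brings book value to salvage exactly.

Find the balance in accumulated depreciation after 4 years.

Depreciable base = $304,708 − $10,700 = $294,008.
Year 1: DB = ⌊$304,708 × 125%/5⌋ = $76,177; SL = ⌊$294,008/5⌋ = $58,801 → take DB $76,177. Book value $228,531.
Year 2: DB = ⌊$228,531 × 125%/5⌋ = $57,132; SL = ⌊$217,831/4⌋ = $54,457 → take DB $57,132. Book value $171,399.
Year 3: DB = ⌊$171,399 × 125%/5⌋ = $42,849; SL = ⌊$160,699/3⌋ = $53,566 → take SL $53,566. Book value $117,833.
Year 4: DB = ⌊$117,833 × 125%/5⌋ = $29,458; SL = ⌊$107,133/2⌋ = $53,566 → take SL $53,566. Book value $64,267.
Accumulated through year 4 = $304,708 − $64,267 = $240,441.

$240,441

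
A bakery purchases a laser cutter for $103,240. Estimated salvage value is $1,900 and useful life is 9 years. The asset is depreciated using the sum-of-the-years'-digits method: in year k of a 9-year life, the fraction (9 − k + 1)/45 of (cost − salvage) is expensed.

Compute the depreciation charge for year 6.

$9,008

Depreciable base = $103,240 − $1,900 = $101,340.
Sum of the years' digits = 9+8+7+6+5+4+3+2+1 = 45.
Year 1: $101,340 × 9/45 = $20,268. Book value $82,972.
Year 2: $101,340 × 8/45 = $18,016. Book value $64,956.
Year 3: $101,340 × 7/45 = $15,764. Book value $49,192.
Year 4: $101,340 × 6/45 = $13,512. Book value $35,680.
Year 5: $101,340 × 5/45 = $11,260. Book value $24,420.
Year 6: $101,340 × 4/45 = $9,008. Book value $15,412.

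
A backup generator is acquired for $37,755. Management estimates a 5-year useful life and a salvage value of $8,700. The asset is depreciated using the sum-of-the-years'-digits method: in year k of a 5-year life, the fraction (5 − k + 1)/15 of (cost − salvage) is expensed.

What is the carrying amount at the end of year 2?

Depreciable base = $37,755 − $8,700 = $29,055.
Sum of the years' digits = 5+4+3+2+1 = 15.
Year 1: $29,055 × 5/15 = $9,685. Book value $28,070.
Year 2: $29,055 × 4/15 = $7,748. Book value $20,322.

$20,322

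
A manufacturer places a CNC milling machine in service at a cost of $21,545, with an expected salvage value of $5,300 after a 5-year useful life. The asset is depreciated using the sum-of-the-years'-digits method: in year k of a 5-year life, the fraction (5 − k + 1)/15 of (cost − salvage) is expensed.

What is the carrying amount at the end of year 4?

$6,383

Depreciable base = $21,545 − $5,300 = $16,245.
Sum of the years' digits = 5+4+3+2+1 = 15.
Year 1: $16,245 × 5/15 = $5,415. Book value $16,130.
Year 2: $16,245 × 4/15 = $4,332. Book value $11,798.
Year 3: $16,245 × 3/15 = $3,249. Book value $8,549.
Year 4: $16,245 × 2/15 = $2,166. Book value $6,383.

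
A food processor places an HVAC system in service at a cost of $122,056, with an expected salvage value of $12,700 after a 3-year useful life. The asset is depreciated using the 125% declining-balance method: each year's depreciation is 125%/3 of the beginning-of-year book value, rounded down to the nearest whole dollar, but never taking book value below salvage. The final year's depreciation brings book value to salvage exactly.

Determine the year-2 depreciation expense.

$29,666

Depreciable base = $122,056 − $12,700 = $109,356.
Year 1: ⌊$122,056 × 125%/3⌋ = $50,856. Book value $71,200.
Year 2: ⌊$71,200 × 125%/3⌋ = $29,666. Book value $41,534.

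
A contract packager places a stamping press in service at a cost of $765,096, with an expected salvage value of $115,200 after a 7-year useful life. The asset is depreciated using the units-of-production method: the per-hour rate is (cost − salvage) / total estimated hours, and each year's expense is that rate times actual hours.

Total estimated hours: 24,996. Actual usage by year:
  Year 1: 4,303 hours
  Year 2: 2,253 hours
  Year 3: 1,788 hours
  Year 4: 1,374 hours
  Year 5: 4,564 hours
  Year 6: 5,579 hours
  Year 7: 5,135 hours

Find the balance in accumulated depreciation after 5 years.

Depreciable base = $765,096 − $115,200 = $649,896.
Rate = $649,896 / 24,996 hours = $26 per hour.
Year 1: 4,303 × $26 = $111,878. Book value $653,218.
Year 2: 2,253 × $26 = $58,578. Book value $594,640.
Year 3: 1,788 × $26 = $46,488. Book value $548,152.
Year 4: 1,374 × $26 = $35,724. Book value $512,428.
Year 5: 4,564 × $26 = $118,664. Book value $393,764.
Accumulated through year 5 = $765,096 − $393,764 = $371,332.

$371,332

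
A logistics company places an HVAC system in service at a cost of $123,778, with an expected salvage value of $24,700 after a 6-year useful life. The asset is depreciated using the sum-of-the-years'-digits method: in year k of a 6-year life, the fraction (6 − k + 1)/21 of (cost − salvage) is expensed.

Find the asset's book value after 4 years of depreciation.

$38,854

Depreciable base = $123,778 − $24,700 = $99,078.
Sum of the years' digits = 6+5+4+3+2+1 = 21.
Year 1: $99,078 × 6/21 = $28,308. Book value $95,470.
Year 2: $99,078 × 5/21 = $23,590. Book value $71,880.
Year 3: $99,078 × 4/21 = $18,872. Book value $53,008.
Year 4: $99,078 × 3/21 = $14,154. Book value $38,854.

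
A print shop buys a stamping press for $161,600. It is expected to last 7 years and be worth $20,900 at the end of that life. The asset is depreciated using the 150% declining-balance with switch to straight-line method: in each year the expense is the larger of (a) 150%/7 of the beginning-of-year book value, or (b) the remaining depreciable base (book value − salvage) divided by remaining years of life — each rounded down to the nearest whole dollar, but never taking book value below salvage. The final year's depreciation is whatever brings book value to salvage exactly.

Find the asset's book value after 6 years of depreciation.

Depreciable base = $161,600 − $20,900 = $140,700.
Year 1: DB = ⌊$161,600 × 150%/7⌋ = $34,628; SL = ⌊$140,700/7⌋ = $20,100 → take DB $34,628. Book value $126,972.
Year 2: DB = ⌊$126,972 × 150%/7⌋ = $27,208; SL = ⌊$106,072/6⌋ = $17,678 → take DB $27,208. Book value $99,764.
Year 3: DB = ⌊$99,764 × 150%/7⌋ = $21,378; SL = ⌊$78,864/5⌋ = $15,772 → take DB $21,378. Book value $78,386.
Year 4: DB = ⌊$78,386 × 150%/7⌋ = $16,797; SL = ⌊$57,486/4⌋ = $14,371 → take DB $16,797. Book value $61,589.
Year 5: DB = ⌊$61,589 × 150%/7⌋ = $13,197; SL = ⌊$40,689/3⌋ = $13,563 → take SL $13,563. Book value $48,026.
Year 6: DB = ⌊$48,026 × 150%/7⌋ = $10,291; SL = ⌊$27,126/2⌋ = $13,563 → take SL $13,563. Book value $34,463.

$34,463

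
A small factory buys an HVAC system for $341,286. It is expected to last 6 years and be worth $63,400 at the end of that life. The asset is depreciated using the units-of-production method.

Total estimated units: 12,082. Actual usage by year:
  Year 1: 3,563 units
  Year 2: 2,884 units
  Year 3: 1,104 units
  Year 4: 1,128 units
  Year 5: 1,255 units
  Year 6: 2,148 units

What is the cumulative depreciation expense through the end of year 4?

Depreciable base = $341,286 − $63,400 = $277,886.
Rate = $277,886 / 12,082 units = $23 per unit.
Year 1: 3,563 × $23 = $81,949. Book value $259,337.
Year 2: 2,884 × $23 = $66,332. Book value $193,005.
Year 3: 1,104 × $23 = $25,392. Book value $167,613.
Year 4: 1,128 × $23 = $25,944. Book value $141,669.
Accumulated through year 4 = $341,286 − $141,669 = $199,617.

$199,617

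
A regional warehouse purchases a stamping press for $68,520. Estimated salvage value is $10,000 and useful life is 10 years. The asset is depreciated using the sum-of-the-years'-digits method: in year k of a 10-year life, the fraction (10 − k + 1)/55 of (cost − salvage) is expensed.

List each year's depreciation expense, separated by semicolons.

Depreciable base = $68,520 − $10,000 = $58,520.
Sum of the years' digits = 10+9+8+7+6+5+4+3+2+1 = 55.
Year 1: $58,520 × 10/55 = $10,640. Book value $57,880.
Year 2: $58,520 × 9/55 = $9,576. Book value $48,304.
Year 3: $58,520 × 8/55 = $8,512. Book value $39,792.
Year 4: $58,520 × 7/55 = $7,448. Book value $32,344.
Year 5: $58,520 × 6/55 = $6,384. Book value $25,960.
Year 6: $58,520 × 5/55 = $5,320. Book value $20,640.
Year 7: $58,520 × 4/55 = $4,256. Book value $16,384.
Year 8: $58,520 × 3/55 = $3,192. Book value $13,192.
Year 9: $58,520 × 2/55 = $2,128. Book value $11,064.
Year 10: $58,520 × 1/55 = $1,064. Book value $10,000.

$10,640; $9,576; $8,512; $7,448; $6,384; $5,320; $4,256; $3,192; $2,128; $1,064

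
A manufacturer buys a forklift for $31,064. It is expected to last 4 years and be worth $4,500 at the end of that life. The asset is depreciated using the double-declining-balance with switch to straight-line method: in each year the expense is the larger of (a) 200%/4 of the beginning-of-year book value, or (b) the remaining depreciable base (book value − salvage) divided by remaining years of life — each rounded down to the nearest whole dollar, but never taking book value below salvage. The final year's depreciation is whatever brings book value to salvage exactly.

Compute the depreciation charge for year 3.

$3,266

Depreciable base = $31,064 − $4,500 = $26,564.
Year 1: DB = ⌊$31,064 × 200%/4⌋ = $15,532; SL = ⌊$26,564/4⌋ = $6,641 → take DB $15,532. Book value $15,532.
Year 2: DB = ⌊$15,532 × 200%/4⌋ = $7,766; SL = ⌊$11,032/3⌋ = $3,677 → take DB $7,766. Book value $7,766.
Year 3: DB = ⌊$7,766 × 200%/4⌋ = $3,883; SL = ⌊$3,266/2⌋ = $1,633 → take DB $3,883, capped at $3,266. Book value $4,500.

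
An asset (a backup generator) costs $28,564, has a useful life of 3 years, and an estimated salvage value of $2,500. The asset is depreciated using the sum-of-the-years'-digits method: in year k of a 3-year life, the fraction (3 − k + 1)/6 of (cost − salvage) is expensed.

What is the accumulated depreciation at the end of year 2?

$21,720

Depreciable base = $28,564 − $2,500 = $26,064.
Sum of the years' digits = 3+2+1 = 6.
Year 1: $26,064 × 3/6 = $13,032. Book value $15,532.
Year 2: $26,064 × 2/6 = $8,688. Book value $6,844.
Accumulated through year 2 = $28,564 − $6,844 = $21,720.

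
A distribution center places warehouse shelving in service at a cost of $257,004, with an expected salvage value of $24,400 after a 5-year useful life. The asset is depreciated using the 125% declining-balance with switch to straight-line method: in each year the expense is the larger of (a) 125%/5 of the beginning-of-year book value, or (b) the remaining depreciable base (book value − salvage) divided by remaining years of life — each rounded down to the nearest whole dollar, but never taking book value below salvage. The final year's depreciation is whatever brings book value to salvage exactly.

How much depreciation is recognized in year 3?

$40,055

Depreciable base = $257,004 − $24,400 = $232,604.
Year 1: DB = ⌊$257,004 × 125%/5⌋ = $64,251; SL = ⌊$232,604/5⌋ = $46,520 → take DB $64,251. Book value $192,753.
Year 2: DB = ⌊$192,753 × 125%/5⌋ = $48,188; SL = ⌊$168,353/4⌋ = $42,088 → take DB $48,188. Book value $144,565.
Year 3: DB = ⌊$144,565 × 125%/5⌋ = $36,141; SL = ⌊$120,165/3⌋ = $40,055 → take SL $40,055. Book value $104,510.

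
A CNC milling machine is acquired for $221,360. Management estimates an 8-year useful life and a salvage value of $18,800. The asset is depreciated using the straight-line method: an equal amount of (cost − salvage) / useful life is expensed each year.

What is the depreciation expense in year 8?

$25,320

Depreciable base = $221,360 − $18,800 = $202,560.
Annual expense = $202,560 / 8 = $25,320.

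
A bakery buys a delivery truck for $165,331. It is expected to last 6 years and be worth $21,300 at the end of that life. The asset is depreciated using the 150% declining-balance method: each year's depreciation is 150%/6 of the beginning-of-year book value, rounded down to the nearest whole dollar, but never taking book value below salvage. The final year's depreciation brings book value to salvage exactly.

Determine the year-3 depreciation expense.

Depreciable base = $165,331 − $21,300 = $144,031.
Year 1: ⌊$165,331 × 150%/6⌋ = $41,332. Book value $123,999.
Year 2: ⌊$123,999 × 150%/6⌋ = $30,999. Book value $93,000.
Year 3: ⌊$93,000 × 150%/6⌋ = $23,250. Book value $69,750.

$23,250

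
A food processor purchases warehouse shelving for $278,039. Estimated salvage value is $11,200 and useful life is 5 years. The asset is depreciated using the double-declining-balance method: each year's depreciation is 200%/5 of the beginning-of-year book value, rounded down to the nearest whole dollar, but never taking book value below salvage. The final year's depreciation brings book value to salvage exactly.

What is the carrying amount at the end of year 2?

Depreciable base = $278,039 − $11,200 = $266,839.
Year 1: ⌊$278,039 × 200%/5⌋ = $111,215. Book value $166,824.
Year 2: ⌊$166,824 × 200%/5⌋ = $66,729. Book value $100,095.

$100,095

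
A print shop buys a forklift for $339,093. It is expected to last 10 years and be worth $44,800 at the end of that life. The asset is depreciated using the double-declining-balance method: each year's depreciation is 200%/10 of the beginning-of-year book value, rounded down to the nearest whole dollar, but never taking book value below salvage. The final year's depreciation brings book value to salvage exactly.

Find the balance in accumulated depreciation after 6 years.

Depreciable base = $339,093 − $44,800 = $294,293.
Year 1: ⌊$339,093 × 200%/10⌋ = $67,818. Book value $271,275.
Year 2: ⌊$271,275 × 200%/10⌋ = $54,255. Book value $217,020.
Year 3: ⌊$217,020 × 200%/10⌋ = $43,404. Book value $173,616.
Year 4: ⌊$173,616 × 200%/10⌋ = $34,723. Book value $138,893.
Year 5: ⌊$138,893 × 200%/10⌋ = $27,778. Book value $111,115.
Year 6: ⌊$111,115 × 200%/10⌋ = $22,223. Book value $88,892.
Accumulated through year 6 = $339,093 − $88,892 = $250,201.

$250,201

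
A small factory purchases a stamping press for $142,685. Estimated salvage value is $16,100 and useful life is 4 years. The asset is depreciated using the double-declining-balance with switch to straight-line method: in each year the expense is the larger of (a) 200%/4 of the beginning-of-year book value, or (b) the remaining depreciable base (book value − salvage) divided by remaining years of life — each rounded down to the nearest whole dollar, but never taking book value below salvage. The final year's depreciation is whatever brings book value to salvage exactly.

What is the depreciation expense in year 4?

Depreciable base = $142,685 − $16,100 = $126,585.
Year 1: DB = ⌊$142,685 × 200%/4⌋ = $71,342; SL = ⌊$126,585/4⌋ = $31,646 → take DB $71,342. Book value $71,343.
Year 2: DB = ⌊$71,343 × 200%/4⌋ = $35,671; SL = ⌊$55,243/3⌋ = $18,414 → take DB $35,671. Book value $35,672.
Year 3: DB = ⌊$35,672 × 200%/4⌋ = $17,836; SL = ⌊$19,572/2⌋ = $9,786 → take DB $17,836. Book value $17,836.
Year 4 (final): $17,836 − $16,100 = $1,736. Book value $16,100.

$1,736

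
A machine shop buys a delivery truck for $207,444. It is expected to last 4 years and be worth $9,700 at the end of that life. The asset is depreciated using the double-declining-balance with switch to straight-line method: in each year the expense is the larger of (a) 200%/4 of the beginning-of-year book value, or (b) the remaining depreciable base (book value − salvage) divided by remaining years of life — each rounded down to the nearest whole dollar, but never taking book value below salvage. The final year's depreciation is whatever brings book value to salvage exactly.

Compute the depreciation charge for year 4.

$16,231

Depreciable base = $207,444 − $9,700 = $197,744.
Year 1: DB = ⌊$207,444 × 200%/4⌋ = $103,722; SL = ⌊$197,744/4⌋ = $49,436 → take DB $103,722. Book value $103,722.
Year 2: DB = ⌊$103,722 × 200%/4⌋ = $51,861; SL = ⌊$94,022/3⌋ = $31,340 → take DB $51,861. Book value $51,861.
Year 3: DB = ⌊$51,861 × 200%/4⌋ = $25,930; SL = ⌊$42,161/2⌋ = $21,080 → take DB $25,930. Book value $25,931.
Year 4 (final): $25,931 − $9,700 = $16,231. Book value $9,700.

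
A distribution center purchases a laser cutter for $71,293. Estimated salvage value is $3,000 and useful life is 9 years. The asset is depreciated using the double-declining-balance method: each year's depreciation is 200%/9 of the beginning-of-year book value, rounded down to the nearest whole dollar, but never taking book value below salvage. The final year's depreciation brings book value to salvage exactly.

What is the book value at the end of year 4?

Depreciable base = $71,293 − $3,000 = $68,293.
Year 1: ⌊$71,293 × 200%/9⌋ = $15,842. Book value $55,451.
Year 2: ⌊$55,451 × 200%/9⌋ = $12,322. Book value $43,129.
Year 3: ⌊$43,129 × 200%/9⌋ = $9,584. Book value $33,545.
Year 4: ⌊$33,545 × 200%/9⌋ = $7,454. Book value $26,091.

$26,091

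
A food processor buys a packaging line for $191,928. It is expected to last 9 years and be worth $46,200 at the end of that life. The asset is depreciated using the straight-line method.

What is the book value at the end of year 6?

Depreciable base = $191,928 − $46,200 = $145,728.
Annual expense = $145,728 / 9 = $16,192.
End of year 1: book value $175,736.
End of year 2: book value $159,544.
End of year 3: book value $143,352.
End of year 4: book value $127,160.
End of year 5: book value $110,968.
End of year 6: book value $94,776.

$94,776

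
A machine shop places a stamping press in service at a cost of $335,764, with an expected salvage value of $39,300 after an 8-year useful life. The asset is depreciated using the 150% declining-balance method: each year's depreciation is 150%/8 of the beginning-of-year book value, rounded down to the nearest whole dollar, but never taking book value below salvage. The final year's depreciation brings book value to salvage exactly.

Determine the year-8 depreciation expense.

Depreciable base = $335,764 − $39,300 = $296,464.
Year 1: ⌊$335,764 × 150%/8⌋ = $62,955. Book value $272,809.
Year 2: ⌊$272,809 × 150%/8⌋ = $51,151. Book value $221,658.
Year 3: ⌊$221,658 × 150%/8⌋ = $41,560. Book value $180,098.
Year 4: ⌊$180,098 × 150%/8⌋ = $33,768. Book value $146,330.
Year 5: ⌊$146,330 × 150%/8⌋ = $27,436. Book value $118,894.
Year 6: ⌊$118,894 × 150%/8⌋ = $22,292. Book value $96,602.
Year 7: ⌊$96,602 × 150%/8⌋ = $18,112. Book value $78,490.
Year 8 (final): $78,490 − $39,300 = $39,190. Book value $39,300.

$39,190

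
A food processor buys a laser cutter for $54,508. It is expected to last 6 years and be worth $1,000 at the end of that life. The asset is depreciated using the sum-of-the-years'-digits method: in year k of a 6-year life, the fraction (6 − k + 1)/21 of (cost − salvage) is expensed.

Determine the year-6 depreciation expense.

$2,548

Depreciable base = $54,508 − $1,000 = $53,508.
Sum of the years' digits = 6+5+4+3+2+1 = 21.
Year 1: $53,508 × 6/21 = $15,288. Book value $39,220.
Year 2: $53,508 × 5/21 = $12,740. Book value $26,480.
Year 3: $53,508 × 4/21 = $10,192. Book value $16,288.
Year 4: $53,508 × 3/21 = $7,644. Book value $8,644.
Year 5: $53,508 × 2/21 = $5,096. Book value $3,548.
Year 6: $53,508 × 1/21 = $2,548. Book value $1,000.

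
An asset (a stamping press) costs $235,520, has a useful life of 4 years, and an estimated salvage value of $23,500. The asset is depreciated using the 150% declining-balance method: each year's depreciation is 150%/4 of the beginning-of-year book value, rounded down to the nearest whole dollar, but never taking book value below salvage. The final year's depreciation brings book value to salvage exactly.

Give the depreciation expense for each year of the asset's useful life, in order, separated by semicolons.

$88,320; $55,200; $34,500; $34,000

Depreciable base = $235,520 − $23,500 = $212,020.
Year 1: ⌊$235,520 × 150%/4⌋ = $88,320. Book value $147,200.
Year 2: ⌊$147,200 × 150%/4⌋ = $55,200. Book value $92,000.
Year 3: ⌊$92,000 × 150%/4⌋ = $34,500. Book value $57,500.
Year 4 (final): $57,500 − $23,500 = $34,000. Book value $23,500.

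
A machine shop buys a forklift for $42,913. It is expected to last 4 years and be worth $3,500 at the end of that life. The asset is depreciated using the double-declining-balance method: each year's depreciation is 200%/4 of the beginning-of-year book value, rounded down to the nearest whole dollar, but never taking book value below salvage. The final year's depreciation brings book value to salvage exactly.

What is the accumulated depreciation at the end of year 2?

$32,184

Depreciable base = $42,913 − $3,500 = $39,413.
Year 1: ⌊$42,913 × 200%/4⌋ = $21,456. Book value $21,457.
Year 2: ⌊$21,457 × 200%/4⌋ = $10,728. Book value $10,729.
Accumulated through year 2 = $42,913 − $10,729 = $32,184.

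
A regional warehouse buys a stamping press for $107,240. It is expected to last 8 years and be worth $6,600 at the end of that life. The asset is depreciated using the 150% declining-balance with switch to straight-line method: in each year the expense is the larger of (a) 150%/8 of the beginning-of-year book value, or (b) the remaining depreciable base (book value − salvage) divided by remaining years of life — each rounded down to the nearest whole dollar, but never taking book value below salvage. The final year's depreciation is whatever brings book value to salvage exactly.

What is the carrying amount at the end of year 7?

Depreciable base = $107,240 − $6,600 = $100,640.
Year 1: DB = ⌊$107,240 × 150%/8⌋ = $20,107; SL = ⌊$100,640/8⌋ = $12,580 → take DB $20,107. Book value $87,133.
Year 2: DB = ⌊$87,133 × 150%/8⌋ = $16,337; SL = ⌊$80,533/7⌋ = $11,504 → take DB $16,337. Book value $70,796.
Year 3: DB = ⌊$70,796 × 150%/8⌋ = $13,274; SL = ⌊$64,196/6⌋ = $10,699 → take DB $13,274. Book value $57,522.
Year 4: DB = ⌊$57,522 × 150%/8⌋ = $10,785; SL = ⌊$50,922/5⌋ = $10,184 → take DB $10,785. Book value $46,737.
Year 5: DB = ⌊$46,737 × 150%/8⌋ = $8,763; SL = ⌊$40,137/4⌋ = $10,034 → take SL $10,034. Book value $36,703.
Year 6: DB = ⌊$36,703 × 150%/8⌋ = $6,881; SL = ⌊$30,103/3⌋ = $10,034 → take SL $10,034. Book value $26,669.
Year 7: DB = ⌊$26,669 × 150%/8⌋ = $5,000; SL = ⌊$20,069/2⌋ = $10,034 → take SL $10,034. Book value $16,635.

$16,635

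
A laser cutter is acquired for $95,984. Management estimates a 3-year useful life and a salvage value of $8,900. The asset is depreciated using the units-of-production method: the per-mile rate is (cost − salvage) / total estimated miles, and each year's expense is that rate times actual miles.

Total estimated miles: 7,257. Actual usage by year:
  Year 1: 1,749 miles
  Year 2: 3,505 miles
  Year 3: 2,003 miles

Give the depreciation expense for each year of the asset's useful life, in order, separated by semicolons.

$20,988; $42,060; $24,036

Depreciable base = $95,984 − $8,900 = $87,084.
Rate = $87,084 / 7,257 miles = $12 per mile.
Year 1: 1,749 × $12 = $20,988. Book value $74,996.
Year 2: 3,505 × $12 = $42,060. Book value $32,936.
Year 3: 2,003 × $12 = $24,036. Book value $8,900.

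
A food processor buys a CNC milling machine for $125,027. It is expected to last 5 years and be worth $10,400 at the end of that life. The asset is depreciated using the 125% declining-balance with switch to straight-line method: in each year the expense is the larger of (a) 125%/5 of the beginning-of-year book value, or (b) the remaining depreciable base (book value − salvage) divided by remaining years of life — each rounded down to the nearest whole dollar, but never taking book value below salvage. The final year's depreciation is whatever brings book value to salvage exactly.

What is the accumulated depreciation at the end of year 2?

$54,698

Depreciable base = $125,027 − $10,400 = $114,627.
Year 1: DB = ⌊$125,027 × 125%/5⌋ = $31,256; SL = ⌊$114,627/5⌋ = $22,925 → take DB $31,256. Book value $93,771.
Year 2: DB = ⌊$93,771 × 125%/5⌋ = $23,442; SL = ⌊$83,371/4⌋ = $20,842 → take DB $23,442. Book value $70,329.
Accumulated through year 2 = $125,027 − $70,329 = $54,698.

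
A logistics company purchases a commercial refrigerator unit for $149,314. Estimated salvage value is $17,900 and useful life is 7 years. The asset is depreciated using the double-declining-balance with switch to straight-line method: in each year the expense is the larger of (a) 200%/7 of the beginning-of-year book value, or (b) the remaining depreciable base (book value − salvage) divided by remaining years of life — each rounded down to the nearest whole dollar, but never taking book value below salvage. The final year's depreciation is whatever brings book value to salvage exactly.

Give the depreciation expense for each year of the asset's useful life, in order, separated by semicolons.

$42,661; $30,472; $21,766; $15,547; $11,105; $7,932; $1,931

Depreciable base = $149,314 − $17,900 = $131,414.
Year 1: DB = ⌊$149,314 × 200%/7⌋ = $42,661; SL = ⌊$131,414/7⌋ = $18,773 → take DB $42,661. Book value $106,653.
Year 2: DB = ⌊$106,653 × 200%/7⌋ = $30,472; SL = ⌊$88,753/6⌋ = $14,792 → take DB $30,472. Book value $76,181.
Year 3: DB = ⌊$76,181 × 200%/7⌋ = $21,766; SL = ⌊$58,281/5⌋ = $11,656 → take DB $21,766. Book value $54,415.
Year 4: DB = ⌊$54,415 × 200%/7⌋ = $15,547; SL = ⌊$36,515/4⌋ = $9,128 → take DB $15,547. Book value $38,868.
Year 5: DB = ⌊$38,868 × 200%/7⌋ = $11,105; SL = ⌊$20,968/3⌋ = $6,989 → take DB $11,105. Book value $27,763.
Year 6: DB = ⌊$27,763 × 200%/7⌋ = $7,932; SL = ⌊$9,863/2⌋ = $4,931 → take DB $7,932. Book value $19,831.
Year 7 (final): $19,831 − $17,900 = $1,931. Book value $17,900.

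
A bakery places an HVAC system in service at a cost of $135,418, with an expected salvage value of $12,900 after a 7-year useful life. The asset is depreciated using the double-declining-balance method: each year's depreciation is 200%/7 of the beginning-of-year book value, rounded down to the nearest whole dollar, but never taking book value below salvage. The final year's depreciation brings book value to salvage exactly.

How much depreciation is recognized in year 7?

Depreciable base = $135,418 − $12,900 = $122,518.
Year 1: ⌊$135,418 × 200%/7⌋ = $38,690. Book value $96,728.
Year 2: ⌊$96,728 × 200%/7⌋ = $27,636. Book value $69,092.
Year 3: ⌊$69,092 × 200%/7⌋ = $19,740. Book value $49,352.
Year 4: ⌊$49,352 × 200%/7⌋ = $14,100. Book value $35,252.
Year 5: ⌊$35,252 × 200%/7⌋ = $10,072. Book value $25,180.
Year 6: ⌊$25,180 × 200%/7⌋ = $7,194. Book value $17,986.
Year 7 (final): $17,986 − $12,900 = $5,086. Book value $12,900.

$5,086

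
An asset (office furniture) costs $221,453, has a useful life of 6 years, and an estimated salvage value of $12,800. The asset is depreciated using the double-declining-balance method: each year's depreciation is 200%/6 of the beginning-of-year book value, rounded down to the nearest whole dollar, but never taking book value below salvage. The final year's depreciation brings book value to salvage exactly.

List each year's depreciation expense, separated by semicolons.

Depreciable base = $221,453 − $12,800 = $208,653.
Year 1: ⌊$221,453 × 200%/6⌋ = $73,817. Book value $147,636.
Year 2: ⌊$147,636 × 200%/6⌋ = $49,212. Book value $98,424.
Year 3: ⌊$98,424 × 200%/6⌋ = $32,808. Book value $65,616.
Year 4: ⌊$65,616 × 200%/6⌋ = $21,872. Book value $43,744.
Year 5: ⌊$43,744 × 200%/6⌋ = $14,581. Book value $29,163.
Year 6 (final): $29,163 − $12,800 = $16,363. Book value $12,800.

$73,817; $49,212; $32,808; $21,872; $14,581; $16,363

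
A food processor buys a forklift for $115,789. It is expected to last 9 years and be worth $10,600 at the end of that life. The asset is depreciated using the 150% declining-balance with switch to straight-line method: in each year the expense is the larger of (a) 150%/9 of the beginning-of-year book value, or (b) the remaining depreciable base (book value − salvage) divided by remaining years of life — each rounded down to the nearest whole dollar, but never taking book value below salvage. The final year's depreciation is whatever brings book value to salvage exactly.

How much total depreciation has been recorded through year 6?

$78,237

Depreciable base = $115,789 − $10,600 = $105,189.
Year 1: DB = ⌊$115,789 × 150%/9⌋ = $19,298; SL = ⌊$105,189/9⌋ = $11,687 → take DB $19,298. Book value $96,491.
Year 2: DB = ⌊$96,491 × 150%/9⌋ = $16,081; SL = ⌊$85,891/8⌋ = $10,736 → take DB $16,081. Book value $80,410.
Year 3: DB = ⌊$80,410 × 150%/9⌋ = $13,401; SL = ⌊$69,810/7⌋ = $9,972 → take DB $13,401. Book value $67,009.
Year 4: DB = ⌊$67,009 × 150%/9⌋ = $11,168; SL = ⌊$56,409/6⌋ = $9,401 → take DB $11,168. Book value $55,841.
Year 5: DB = ⌊$55,841 × 150%/9⌋ = $9,306; SL = ⌊$45,241/5⌋ = $9,048 → take DB $9,306. Book value $46,535.
Year 6: DB = ⌊$46,535 × 150%/9⌋ = $7,755; SL = ⌊$35,935/4⌋ = $8,983 → take SL $8,983. Book value $37,552.
Accumulated through year 6 = $115,789 − $37,552 = $78,237.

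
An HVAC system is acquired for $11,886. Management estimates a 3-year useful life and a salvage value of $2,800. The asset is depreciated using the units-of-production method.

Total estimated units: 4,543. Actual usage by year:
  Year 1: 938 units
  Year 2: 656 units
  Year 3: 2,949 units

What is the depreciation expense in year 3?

$5,898

Depreciable base = $11,886 − $2,800 = $9,086.
Rate = $9,086 / 4,543 units = $2 per unit.
Year 1: 938 × $2 = $1,876. Book value $10,010.
Year 2: 656 × $2 = $1,312. Book value $8,698.
Year 3: 2,949 × $2 = $5,898. Book value $2,800.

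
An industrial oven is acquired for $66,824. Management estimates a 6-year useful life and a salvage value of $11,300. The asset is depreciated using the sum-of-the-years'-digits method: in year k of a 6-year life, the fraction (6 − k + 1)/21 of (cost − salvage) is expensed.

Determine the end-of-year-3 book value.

Depreciable base = $66,824 − $11,300 = $55,524.
Sum of the years' digits = 6+5+4+3+2+1 = 21.
Year 1: $55,524 × 6/21 = $15,864. Book value $50,960.
Year 2: $55,524 × 5/21 = $13,220. Book value $37,740.
Year 3: $55,524 × 4/21 = $10,576. Book value $27,164.

$27,164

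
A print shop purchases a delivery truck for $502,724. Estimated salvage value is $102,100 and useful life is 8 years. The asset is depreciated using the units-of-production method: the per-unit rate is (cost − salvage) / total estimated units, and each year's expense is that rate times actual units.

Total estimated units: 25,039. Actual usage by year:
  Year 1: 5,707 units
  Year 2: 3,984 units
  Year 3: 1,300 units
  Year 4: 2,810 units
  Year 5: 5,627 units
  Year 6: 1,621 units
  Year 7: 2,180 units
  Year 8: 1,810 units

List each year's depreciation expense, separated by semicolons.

$91,312; $63,744; $20,800; $44,960; $90,032; $25,936; $34,880; $28,960

Depreciable base = $502,724 − $102,100 = $400,624.
Rate = $400,624 / 25,039 units = $16 per unit.
Year 1: 5,707 × $16 = $91,312. Book value $411,412.
Year 2: 3,984 × $16 = $63,744. Book value $347,668.
Year 3: 1,300 × $16 = $20,800. Book value $326,868.
Year 4: 2,810 × $16 = $44,960. Book value $281,908.
Year 5: 5,627 × $16 = $90,032. Book value $191,876.
Year 6: 1,621 × $16 = $25,936. Book value $165,940.
Year 7: 2,180 × $16 = $34,880. Book value $131,060.
Year 8: 1,810 × $16 = $28,960. Book value $102,100.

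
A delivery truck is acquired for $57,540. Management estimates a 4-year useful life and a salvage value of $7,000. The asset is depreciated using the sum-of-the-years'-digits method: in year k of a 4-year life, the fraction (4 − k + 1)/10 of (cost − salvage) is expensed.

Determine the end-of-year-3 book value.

Depreciable base = $57,540 − $7,000 = $50,540.
Sum of the years' digits = 4+3+2+1 = 10.
Year 1: $50,540 × 4/10 = $20,216. Book value $37,324.
Year 2: $50,540 × 3/10 = $15,162. Book value $22,162.
Year 3: $50,540 × 2/10 = $10,108. Book value $12,054.

$12,054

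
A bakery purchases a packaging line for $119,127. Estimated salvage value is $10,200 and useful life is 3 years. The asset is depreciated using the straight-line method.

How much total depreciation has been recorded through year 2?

$72,618

Depreciable base = $119,127 − $10,200 = $108,927.
Annual expense = $108,927 / 3 = $36,309.
End of year 1: book value $82,818.
End of year 2: book value $46,509.
Accumulated through year 2 = $119,127 − $46,509 = $72,618.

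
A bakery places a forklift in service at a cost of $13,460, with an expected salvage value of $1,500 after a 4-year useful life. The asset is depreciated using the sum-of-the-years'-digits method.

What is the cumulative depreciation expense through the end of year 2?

$8,372

Depreciable base = $13,460 − $1,500 = $11,960.
Sum of the years' digits = 4+3+2+1 = 10.
Year 1: $11,960 × 4/10 = $4,784. Book value $8,676.
Year 2: $11,960 × 3/10 = $3,588. Book value $5,088.
Accumulated through year 2 = $13,460 − $5,088 = $8,372.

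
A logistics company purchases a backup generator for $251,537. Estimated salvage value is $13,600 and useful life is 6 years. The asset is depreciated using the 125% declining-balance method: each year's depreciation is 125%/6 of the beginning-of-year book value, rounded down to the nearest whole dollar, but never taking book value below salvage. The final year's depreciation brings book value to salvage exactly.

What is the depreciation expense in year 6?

Depreciable base = $251,537 − $13,600 = $237,937.
Year 1: ⌊$251,537 × 125%/6⌋ = $52,403. Book value $199,134.
Year 2: ⌊$199,134 × 125%/6⌋ = $41,486. Book value $157,648.
Year 3: ⌊$157,648 × 125%/6⌋ = $32,843. Book value $124,805.
Year 4: ⌊$124,805 × 125%/6⌋ = $26,001. Book value $98,804.
Year 5: ⌊$98,804 × 125%/6⌋ = $20,584. Book value $78,220.
Year 6 (final): $78,220 − $13,600 = $64,620. Book value $13,600.

$64,620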